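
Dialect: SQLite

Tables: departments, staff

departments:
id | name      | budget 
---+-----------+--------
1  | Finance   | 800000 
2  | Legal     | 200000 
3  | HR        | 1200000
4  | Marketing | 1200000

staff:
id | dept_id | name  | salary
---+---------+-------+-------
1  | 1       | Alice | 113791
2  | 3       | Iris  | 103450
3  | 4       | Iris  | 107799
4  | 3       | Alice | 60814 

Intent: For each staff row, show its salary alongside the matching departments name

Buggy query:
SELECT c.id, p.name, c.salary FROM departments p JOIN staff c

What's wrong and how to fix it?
Bug: Missing join condition: each staff row is matched to all departments rows instead of just its own

Fix: Add ON c.dept_id = p.id to the JOIN

Corrected query:
SELECT c.id, p.name, c.salary FROM departments p JOIN staff c ON c.dept_id = p.id

Result:
id | name      | salary
---+-----------+-------
1  | Finance   | 113791
2  | HR        | 103450
3  | Marketing | 107799
4  | HR        | 60814 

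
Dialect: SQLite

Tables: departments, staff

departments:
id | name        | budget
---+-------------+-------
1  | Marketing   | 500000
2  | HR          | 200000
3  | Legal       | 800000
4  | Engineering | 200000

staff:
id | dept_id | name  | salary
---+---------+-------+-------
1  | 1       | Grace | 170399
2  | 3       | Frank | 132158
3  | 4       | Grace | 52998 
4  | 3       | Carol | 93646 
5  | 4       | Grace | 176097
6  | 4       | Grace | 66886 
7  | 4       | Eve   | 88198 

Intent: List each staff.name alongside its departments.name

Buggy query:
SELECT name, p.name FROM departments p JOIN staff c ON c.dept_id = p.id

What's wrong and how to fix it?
Bug: 'name' exists in both joined tables, so the database can't tell which one is meant

Fix: Prefix ambiguous columns with the table alias

Corrected query:
SELECT c.name, p.name FROM departments p JOIN staff c ON c.dept_id = p.id

Result:
name  | name       
------+------------
Grace | Marketing  
Frank | Legal      
Grace | Engineering
Carol | Legal      
Grace | Engineering
Grace | Engineering
Eve   | Engineering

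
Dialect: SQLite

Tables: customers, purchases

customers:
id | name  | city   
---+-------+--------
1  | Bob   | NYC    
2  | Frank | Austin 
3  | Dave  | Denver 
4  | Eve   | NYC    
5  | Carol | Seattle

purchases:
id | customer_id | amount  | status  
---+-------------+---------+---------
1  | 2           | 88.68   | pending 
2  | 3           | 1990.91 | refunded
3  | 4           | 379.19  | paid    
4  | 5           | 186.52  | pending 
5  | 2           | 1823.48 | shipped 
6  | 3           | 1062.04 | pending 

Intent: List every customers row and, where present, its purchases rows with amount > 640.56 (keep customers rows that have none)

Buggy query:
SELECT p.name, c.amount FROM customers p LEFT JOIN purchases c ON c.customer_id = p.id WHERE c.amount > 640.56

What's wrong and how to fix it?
Bug: A WHERE condition on the right-hand table after LEFT JOIN drops unmatched parents

Fix: Move the right-table condition into the ON clause so unmatched parents are kept

Corrected query:
SELECT p.name, c.amount FROM customers p LEFT JOIN purchases c ON c.customer_id = p.id AND c.amount > 640.56

Result:
name  | amount 
------+--------
Bob   | NULL   
Frank | 1823.48
Dave  | 1062.04
Dave  | 1990.91
Eve   | NULL   
Carol | NULL   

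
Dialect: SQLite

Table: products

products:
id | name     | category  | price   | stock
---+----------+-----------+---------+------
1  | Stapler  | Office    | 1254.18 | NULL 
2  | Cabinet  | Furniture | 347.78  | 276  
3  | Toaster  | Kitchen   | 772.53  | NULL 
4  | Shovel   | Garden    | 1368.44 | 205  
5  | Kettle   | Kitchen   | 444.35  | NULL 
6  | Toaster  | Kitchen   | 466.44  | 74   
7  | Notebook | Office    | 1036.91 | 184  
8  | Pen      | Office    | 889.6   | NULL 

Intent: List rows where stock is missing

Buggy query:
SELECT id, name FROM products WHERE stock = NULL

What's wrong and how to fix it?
Bug: Comparing to NULL with '=' never matches; NULL = NULL is unknown, not true

Fix: Replace '= NULL' with 'IS NULL'

Corrected query:
SELECT id, name FROM products WHERE stock IS NULL

Result:
id | name   
---+--------
1  | Stapler
3  | Toaster
5  | Kettle 
8  | Pen    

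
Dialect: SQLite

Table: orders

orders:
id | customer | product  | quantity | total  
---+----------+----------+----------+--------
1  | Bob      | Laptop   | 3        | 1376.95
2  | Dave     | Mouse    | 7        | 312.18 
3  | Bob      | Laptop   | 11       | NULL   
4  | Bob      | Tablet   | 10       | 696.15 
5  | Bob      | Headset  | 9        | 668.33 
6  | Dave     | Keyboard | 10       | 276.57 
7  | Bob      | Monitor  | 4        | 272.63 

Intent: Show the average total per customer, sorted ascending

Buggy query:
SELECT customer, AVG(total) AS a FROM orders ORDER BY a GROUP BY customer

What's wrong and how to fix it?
Bug: ORDER BY appears before GROUP BY; SQL clause order requires GROUP BY first

Fix: Move ORDER BY to the end, after GROUP BY

Corrected query:
SELECT customer, AVG(total) AS a FROM orders GROUP BY customer ORDER BY a

Result:
customer | a      
---------+--------
Dave     | 294.375
Bob      | 753.515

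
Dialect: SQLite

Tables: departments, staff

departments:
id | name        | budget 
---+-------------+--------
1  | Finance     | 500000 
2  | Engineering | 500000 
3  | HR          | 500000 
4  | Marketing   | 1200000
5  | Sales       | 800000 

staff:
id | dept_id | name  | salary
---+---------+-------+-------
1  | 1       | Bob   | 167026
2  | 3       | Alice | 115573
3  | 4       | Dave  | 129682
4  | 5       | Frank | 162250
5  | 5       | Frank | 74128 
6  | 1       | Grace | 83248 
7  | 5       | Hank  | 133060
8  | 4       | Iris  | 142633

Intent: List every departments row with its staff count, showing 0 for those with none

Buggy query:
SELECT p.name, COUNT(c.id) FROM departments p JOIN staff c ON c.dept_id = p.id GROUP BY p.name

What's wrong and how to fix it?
Bug: INNER JOIN drops departments rows that have no matching staff rows

Fix: Switch to LEFT JOIN to retain unmatched parent rows

Corrected query:
SELECT p.name, COUNT(c.id) FROM departments p LEFT JOIN staff c ON c.dept_id = p.id GROUP BY p.name

Result:
name        | COUNT(c.id)
------------+------------
Engineering | 0          
Finance     | 2          
HR          | 1          
Marketing   | 2          
Sales       | 3          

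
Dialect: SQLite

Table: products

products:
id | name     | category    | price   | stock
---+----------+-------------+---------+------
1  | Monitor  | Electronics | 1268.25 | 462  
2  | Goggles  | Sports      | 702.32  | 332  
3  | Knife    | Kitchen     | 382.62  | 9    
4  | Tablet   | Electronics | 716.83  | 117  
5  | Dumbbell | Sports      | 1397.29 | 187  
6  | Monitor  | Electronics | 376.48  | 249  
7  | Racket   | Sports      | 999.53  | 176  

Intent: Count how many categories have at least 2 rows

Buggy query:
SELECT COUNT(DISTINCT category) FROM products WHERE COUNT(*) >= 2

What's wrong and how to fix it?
Bug: COUNT(*) cannot appear in WHERE; the per-group count doesn't exist yet

Fix: Use a subquery that GROUPs and filters with HAVING, then count its rows

Corrected query:
SELECT COUNT(*) FROM (SELECT category FROM products GROUP BY category HAVING COUNT(*) >= 2)

Result:
COUNT(*)
--------
2       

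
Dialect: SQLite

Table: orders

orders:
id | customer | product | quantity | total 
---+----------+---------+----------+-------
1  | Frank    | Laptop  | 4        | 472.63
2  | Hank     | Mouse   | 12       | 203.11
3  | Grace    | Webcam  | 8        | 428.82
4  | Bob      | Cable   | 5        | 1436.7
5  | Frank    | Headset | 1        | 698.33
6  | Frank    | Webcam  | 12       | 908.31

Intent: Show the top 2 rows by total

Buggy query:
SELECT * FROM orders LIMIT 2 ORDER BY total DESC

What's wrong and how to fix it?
Bug: ORDER BY cannot follow LIMIT; LIMIT is the final clause

Fix: Swap the clauses: ORDER BY first, then LIMIT

Corrected query:
SELECT * FROM orders ORDER BY total DESC LIMIT 2

Result:
id | customer | product | quantity | total 
---+----------+---------+----------+-------
4  | Bob      | Cable   | 5        | 1436.7
6  | Frank    | Webcam  | 12       | 908.31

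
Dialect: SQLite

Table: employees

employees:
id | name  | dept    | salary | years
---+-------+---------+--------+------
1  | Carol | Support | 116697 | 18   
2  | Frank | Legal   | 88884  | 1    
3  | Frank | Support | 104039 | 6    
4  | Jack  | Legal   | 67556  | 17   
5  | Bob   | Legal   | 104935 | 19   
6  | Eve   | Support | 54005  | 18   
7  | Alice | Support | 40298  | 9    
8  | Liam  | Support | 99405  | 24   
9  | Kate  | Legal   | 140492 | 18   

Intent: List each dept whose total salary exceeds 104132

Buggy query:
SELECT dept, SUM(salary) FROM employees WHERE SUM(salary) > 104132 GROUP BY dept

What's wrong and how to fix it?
Bug: SUM(salary) is an aggregate, but WHERE filters rows before aggregation

Fix: Move the aggregate condition to a HAVING clause

Corrected query:
SELECT dept, SUM(salary) FROM employees GROUP BY dept HAVING SUM(salary) > 104132

Result:
dept    | SUM(salary)
--------+------------
Legal   | 401867     
Support | 414444     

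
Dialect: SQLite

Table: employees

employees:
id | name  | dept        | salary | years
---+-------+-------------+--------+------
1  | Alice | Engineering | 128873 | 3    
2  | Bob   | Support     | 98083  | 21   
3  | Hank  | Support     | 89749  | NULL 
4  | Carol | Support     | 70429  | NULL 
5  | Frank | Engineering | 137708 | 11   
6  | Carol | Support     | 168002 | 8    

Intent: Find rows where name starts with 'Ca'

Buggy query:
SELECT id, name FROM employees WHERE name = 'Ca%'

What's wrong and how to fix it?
Bug: Wildcards only work with LIKE; '=' treats '%' as a literal character

Fix: Use LIKE for wildcard pattern matching

Corrected query:
SELECT id, name FROM employees WHERE name LIKE 'Ca%'

Result:
id | name 
---+------
4  | Carol
6  | Carol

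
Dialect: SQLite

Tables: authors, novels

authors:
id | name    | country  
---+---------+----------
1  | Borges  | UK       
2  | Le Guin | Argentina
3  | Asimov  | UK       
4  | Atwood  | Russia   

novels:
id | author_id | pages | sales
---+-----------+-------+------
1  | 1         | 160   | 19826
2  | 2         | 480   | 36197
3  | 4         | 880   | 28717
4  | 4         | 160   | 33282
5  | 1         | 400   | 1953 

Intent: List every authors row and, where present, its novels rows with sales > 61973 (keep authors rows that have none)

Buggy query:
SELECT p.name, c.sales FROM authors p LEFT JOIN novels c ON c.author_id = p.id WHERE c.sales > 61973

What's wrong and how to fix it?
Bug: A WHERE condition on the right-hand table after LEFT JOIN drops unmatched parents

Fix: Put 'c.sales > 61973' in the JOIN's ON clause instead of WHERE

Corrected query:
SELECT p.name, c.sales FROM authors p LEFT JOIN novels c ON c.author_id = p.id AND c.sales > 61973

Result:
name    | sales
--------+------
Borges  | NULL 
Le Guin | NULL 
Asimov  | NULL 
Atwood  | NULL 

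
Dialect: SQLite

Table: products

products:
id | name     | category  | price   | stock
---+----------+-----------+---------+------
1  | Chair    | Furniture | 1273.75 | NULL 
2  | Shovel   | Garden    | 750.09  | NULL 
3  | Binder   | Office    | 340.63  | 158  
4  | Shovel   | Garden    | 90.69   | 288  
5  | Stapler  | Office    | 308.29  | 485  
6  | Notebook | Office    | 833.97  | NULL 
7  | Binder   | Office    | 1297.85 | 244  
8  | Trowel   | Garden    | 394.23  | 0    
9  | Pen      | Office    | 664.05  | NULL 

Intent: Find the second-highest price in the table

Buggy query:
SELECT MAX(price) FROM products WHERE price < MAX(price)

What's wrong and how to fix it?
Bug: MAX(price) on the right of the comparison is an aggregate-in-WHERE error

Fix: Compute the overall MAX in a subquery, then take MAX of rows below it

Corrected query:
SELECT MAX(price) FROM products WHERE price < (SELECT MAX(price) FROM products)

Result:
MAX(price)
----------
1273.75   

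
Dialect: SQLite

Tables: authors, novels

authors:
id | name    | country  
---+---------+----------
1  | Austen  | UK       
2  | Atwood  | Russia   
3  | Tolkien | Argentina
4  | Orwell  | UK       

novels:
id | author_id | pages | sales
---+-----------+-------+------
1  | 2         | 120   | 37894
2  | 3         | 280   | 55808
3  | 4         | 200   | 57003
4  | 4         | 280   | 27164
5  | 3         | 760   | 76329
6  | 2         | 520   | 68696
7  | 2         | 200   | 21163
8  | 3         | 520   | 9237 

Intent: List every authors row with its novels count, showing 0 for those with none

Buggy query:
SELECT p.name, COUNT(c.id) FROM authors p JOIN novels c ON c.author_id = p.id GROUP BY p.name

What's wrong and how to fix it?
Bug: An inner join excludes parents with zero children

Fix: Use LEFT JOIN so parents without children still appear (COUNT(c.id) gives 0)

Corrected query:
SELECT p.name, COUNT(c.id) FROM authors p LEFT JOIN novels c ON c.author_id = p.id GROUP BY p.name

Result:
name    | COUNT(c.id)
--------+------------
Atwood  | 3          
Austen  | 0          
Orwell  | 2          
Tolkien | 3          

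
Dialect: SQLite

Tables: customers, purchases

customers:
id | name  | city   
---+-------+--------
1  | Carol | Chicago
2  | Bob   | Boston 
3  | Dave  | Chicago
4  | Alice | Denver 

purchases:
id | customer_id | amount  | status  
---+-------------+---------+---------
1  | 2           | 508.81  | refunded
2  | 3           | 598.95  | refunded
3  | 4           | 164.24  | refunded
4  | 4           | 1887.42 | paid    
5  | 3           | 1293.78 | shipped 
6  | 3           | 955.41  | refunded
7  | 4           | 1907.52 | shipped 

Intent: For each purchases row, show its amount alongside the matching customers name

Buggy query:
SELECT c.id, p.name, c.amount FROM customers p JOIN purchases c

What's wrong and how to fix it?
Bug: JOIN with no ON clause produces a cartesian product; every purchases row pairs with every customers row

Fix: Specify the join condition linking the foreign key to the parent id

Corrected query:
SELECT c.id, p.name, c.amount FROM customers p JOIN purchases c ON c.customer_id = p.id

Result:
id | name  | amount 
---+-------+--------
1  | Bob   | 508.81 
2  | Dave  | 598.95 
3  | Alice | 164.24 
4  | Alice | 1887.42
5  | Dave  | 1293.78
6  | Dave  | 955.41 
7  | Alice | 1907.52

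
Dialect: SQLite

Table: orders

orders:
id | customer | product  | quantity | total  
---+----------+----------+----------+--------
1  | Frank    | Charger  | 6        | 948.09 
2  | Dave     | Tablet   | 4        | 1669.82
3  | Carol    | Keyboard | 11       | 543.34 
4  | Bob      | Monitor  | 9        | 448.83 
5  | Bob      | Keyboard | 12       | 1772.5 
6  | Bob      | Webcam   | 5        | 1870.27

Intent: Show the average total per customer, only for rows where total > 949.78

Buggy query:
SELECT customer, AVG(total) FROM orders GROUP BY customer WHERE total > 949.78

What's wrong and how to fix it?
Bug: WHERE cannot follow GROUP BY

Fix: Move the WHERE clause before GROUP BY

Corrected query:
SELECT customer, AVG(total) FROM orders WHERE total > 949.78 GROUP BY customer

Result:
customer | AVG(total)
---------+-----------
Bob      | 1821.385  
Dave     | 1669.82   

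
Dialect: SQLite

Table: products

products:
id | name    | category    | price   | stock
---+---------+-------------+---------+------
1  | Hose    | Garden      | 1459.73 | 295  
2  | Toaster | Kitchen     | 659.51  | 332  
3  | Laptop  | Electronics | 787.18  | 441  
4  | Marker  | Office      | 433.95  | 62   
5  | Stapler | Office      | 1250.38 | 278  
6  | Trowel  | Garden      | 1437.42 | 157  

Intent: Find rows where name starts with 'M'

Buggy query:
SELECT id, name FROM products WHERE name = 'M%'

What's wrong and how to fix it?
Bug: '=' compares the literal string including the % character; pattern matching needs LIKE

Fix: Use LIKE for wildcard pattern matching

Corrected query:
SELECT id, name FROM products WHERE name LIKE 'M%'

Result:
id | name  
---+-------
4  | Marker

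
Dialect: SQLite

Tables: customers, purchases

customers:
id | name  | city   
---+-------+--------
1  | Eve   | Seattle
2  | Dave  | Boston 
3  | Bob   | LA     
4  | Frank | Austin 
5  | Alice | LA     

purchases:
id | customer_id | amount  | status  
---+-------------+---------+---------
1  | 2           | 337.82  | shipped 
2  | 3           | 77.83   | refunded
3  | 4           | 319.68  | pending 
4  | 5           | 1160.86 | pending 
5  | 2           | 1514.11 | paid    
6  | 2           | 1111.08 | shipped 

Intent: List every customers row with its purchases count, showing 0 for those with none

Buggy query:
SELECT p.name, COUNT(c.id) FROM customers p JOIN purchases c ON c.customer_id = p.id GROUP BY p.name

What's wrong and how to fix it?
Bug: INNER JOIN drops customers rows that have no matching purchases rows

Fix: Use LEFT JOIN so parents without children still appear (COUNT(c.id) gives 0)

Corrected query:
SELECT p.name, COUNT(c.id) FROM customers p LEFT JOIN purchases c ON c.customer_id = p.id GROUP BY p.name

Result:
name  | COUNT(c.id)
------+------------
Alice | 1          
Bob   | 1          
Dave  | 3          
Eve   | 0          
Frank | 1          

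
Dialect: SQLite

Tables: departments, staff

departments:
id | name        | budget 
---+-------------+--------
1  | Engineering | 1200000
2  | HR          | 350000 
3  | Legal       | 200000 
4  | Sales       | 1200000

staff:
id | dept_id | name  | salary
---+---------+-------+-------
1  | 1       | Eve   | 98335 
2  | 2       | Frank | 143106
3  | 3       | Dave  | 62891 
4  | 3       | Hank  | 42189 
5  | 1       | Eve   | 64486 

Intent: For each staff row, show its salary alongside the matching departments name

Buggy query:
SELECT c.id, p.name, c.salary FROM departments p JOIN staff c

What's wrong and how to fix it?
Bug: Missing join condition: each staff row is matched to all departments rows instead of just its own

Fix: Add ON c.dept_id = p.id to the JOIN

Corrected query:
SELECT c.id, p.name, c.salary FROM departments p JOIN staff c ON c.dept_id = p.id

Result:
id | name        | salary
---+-------------+-------
1  | Engineering | 98335 
2  | HR          | 143106
3  | Legal       | 62891 
4  | Legal       | 42189 
5  | Engineering | 64486 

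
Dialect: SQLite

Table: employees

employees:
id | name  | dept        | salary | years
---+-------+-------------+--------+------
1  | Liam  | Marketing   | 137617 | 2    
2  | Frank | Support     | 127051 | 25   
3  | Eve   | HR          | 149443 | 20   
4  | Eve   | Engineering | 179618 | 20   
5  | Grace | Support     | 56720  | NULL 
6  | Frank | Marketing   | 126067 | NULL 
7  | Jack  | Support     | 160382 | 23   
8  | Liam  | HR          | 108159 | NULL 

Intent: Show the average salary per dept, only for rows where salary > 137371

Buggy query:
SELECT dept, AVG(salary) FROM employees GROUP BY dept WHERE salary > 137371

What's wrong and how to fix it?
Bug: WHERE cannot follow GROUP BY

Fix: Move the WHERE clause before GROUP BY

Corrected query:
SELECT dept, AVG(salary) FROM employees WHERE salary > 137371 GROUP BY dept

Result:
dept        | AVG(salary)
------------+------------
Engineering | 179618     
HR          | 149443     
Marketing   | 137617     
Support     | 160382     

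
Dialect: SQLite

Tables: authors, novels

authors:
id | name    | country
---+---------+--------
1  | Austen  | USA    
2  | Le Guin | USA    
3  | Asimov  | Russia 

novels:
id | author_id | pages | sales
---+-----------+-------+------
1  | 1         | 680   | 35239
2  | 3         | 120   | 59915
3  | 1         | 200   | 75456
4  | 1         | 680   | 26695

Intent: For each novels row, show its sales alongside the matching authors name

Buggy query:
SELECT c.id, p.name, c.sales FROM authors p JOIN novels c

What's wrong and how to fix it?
Bug: Missing join condition: each novels row is matched to all authors rows instead of just its own

Fix: Add ON c.author_id = p.id to the JOIN

Corrected query:
SELECT c.id, p.name, c.sales FROM authors p JOIN novels c ON c.author_id = p.id

Result:
id | name   | sales
---+--------+------
1  | Austen | 35239
2  | Asimov | 59915
3  | Austen | 75456
4  | Austen | 26695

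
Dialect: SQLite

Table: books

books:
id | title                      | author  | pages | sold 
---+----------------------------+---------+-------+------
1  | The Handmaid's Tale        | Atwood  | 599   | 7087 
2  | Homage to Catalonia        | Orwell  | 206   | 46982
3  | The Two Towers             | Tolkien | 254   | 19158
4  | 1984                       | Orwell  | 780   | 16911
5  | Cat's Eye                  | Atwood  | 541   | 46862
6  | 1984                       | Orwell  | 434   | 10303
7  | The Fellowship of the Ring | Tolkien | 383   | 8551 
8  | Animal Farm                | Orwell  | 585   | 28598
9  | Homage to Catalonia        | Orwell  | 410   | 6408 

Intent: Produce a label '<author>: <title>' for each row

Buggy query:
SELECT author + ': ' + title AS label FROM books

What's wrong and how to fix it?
Bug: '+' is numeric addition; on text columns SQLite converts them to 0 instead of concatenating

Fix: Use the || operator for string concatenation

Corrected query:
SELECT author || ': ' || title AS label FROM books

Result:
label                              
-----------------------------------
Atwood: The Handmaid's Tale        
Orwell: Homage to Catalonia        
Tolkien: The Two Towers            
Orwell: 1984                       
Atwood: Cat's Eye                  
Orwell: 1984                       
Tolkien: The Fellowship of the Ring
Orwell: Animal Farm                
Orwell: Homage to Catalonia        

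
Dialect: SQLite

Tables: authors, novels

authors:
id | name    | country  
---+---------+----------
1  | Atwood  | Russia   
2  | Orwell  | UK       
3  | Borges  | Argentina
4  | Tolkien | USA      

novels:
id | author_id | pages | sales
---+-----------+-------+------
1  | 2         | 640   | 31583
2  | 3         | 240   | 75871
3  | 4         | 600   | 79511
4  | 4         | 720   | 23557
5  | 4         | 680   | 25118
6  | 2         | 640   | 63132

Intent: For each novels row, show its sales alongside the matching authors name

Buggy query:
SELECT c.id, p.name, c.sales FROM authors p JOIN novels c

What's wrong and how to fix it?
Bug: Missing join condition: each novels row is matched to all authors rows instead of just its own

Fix: Specify the join condition linking the foreign key to the parent id

Corrected query:
SELECT c.id, p.name, c.sales FROM authors p JOIN novels c ON c.author_id = p.id

Result:
id | name    | sales
---+---------+------
1  | Orwell  | 31583
2  | Borges  | 75871
3  | Tolkien | 79511
4  | Tolkien | 23557
5  | Tolkien | 25118
6  | Orwell  | 63132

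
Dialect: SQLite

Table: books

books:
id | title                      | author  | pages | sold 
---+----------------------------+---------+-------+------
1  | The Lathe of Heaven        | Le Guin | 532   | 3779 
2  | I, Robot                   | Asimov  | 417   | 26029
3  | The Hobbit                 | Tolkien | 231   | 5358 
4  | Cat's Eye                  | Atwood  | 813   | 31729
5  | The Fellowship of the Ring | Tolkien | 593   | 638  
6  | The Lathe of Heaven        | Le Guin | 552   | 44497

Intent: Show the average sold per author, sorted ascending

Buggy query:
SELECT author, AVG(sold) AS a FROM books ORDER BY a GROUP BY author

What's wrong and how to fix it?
Bug: GROUP BY must precede ORDER BY

Fix: Move ORDER BY to the end, after GROUP BY

Corrected query:
SELECT author, AVG(sold) AS a FROM books GROUP BY author ORDER BY a

Result:
author  | a    
--------+------
Tolkien | 2998 
Le Guin | 24138
Asimov  | 26029
Atwood  | 31729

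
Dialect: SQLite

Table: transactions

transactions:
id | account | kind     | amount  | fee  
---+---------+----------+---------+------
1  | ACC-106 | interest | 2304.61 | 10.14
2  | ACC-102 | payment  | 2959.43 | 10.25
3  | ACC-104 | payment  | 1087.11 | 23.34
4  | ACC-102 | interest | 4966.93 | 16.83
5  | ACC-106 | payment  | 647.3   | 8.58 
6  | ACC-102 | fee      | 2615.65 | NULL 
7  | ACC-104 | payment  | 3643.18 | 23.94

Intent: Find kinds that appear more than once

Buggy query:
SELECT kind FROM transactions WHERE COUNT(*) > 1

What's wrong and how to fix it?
Bug: WHERE can't reference COUNT(*); aggregates are computed after WHERE

Fix: Group first, then use HAVING for the count condition

Corrected query:
SELECT kind FROM transactions GROUP BY kind HAVING COUNT(*) > 1

Result:
kind    
--------
interest
payment 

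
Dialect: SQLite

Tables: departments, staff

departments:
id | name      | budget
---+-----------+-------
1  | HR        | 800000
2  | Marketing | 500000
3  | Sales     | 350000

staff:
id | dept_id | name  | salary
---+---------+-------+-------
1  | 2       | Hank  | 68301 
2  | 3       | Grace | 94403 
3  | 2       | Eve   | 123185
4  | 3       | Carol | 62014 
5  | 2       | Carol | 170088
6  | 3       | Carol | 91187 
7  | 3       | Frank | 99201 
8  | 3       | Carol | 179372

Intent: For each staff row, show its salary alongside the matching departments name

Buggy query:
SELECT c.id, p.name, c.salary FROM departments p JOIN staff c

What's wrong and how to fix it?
Bug: Missing join condition: each staff row is matched to all departments rows instead of just its own

Fix: Specify the join condition linking the foreign key to the parent id

Corrected query:
SELECT c.id, p.name, c.salary FROM departments p JOIN staff c ON c.dept_id = p.id

Result:
id | name      | salary
---+-----------+-------
1  | Marketing | 68301 
2  | Sales     | 94403 
3  | Marketing | 123185
4  | Sales     | 62014 
5  | Marketing | 170088
6  | Sales     | 91187 
7  | Sales     | 99201 
8  | Sales     | 179372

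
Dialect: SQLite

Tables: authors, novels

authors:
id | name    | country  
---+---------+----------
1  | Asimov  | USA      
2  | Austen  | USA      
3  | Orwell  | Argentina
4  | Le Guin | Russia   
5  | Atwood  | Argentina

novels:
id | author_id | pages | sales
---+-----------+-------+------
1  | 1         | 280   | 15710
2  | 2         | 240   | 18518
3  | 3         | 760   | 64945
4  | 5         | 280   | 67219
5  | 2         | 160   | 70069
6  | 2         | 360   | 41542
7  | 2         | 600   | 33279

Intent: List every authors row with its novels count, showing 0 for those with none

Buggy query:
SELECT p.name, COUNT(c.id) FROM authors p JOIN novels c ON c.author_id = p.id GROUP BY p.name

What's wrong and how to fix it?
Bug: An inner join excludes parents with zero children

Fix: Use LEFT JOIN so parents without children still appear (COUNT(c.id) gives 0)

Corrected query:
SELECT p.name, COUNT(c.id) FROM authors p LEFT JOIN novels c ON c.author_id = p.id GROUP BY p.name

Result:
name    | COUNT(c.id)
--------+------------
Asimov  | 1          
Atwood  | 1          
Austen  | 4          
Le Guin | 0          
Orwell  | 1          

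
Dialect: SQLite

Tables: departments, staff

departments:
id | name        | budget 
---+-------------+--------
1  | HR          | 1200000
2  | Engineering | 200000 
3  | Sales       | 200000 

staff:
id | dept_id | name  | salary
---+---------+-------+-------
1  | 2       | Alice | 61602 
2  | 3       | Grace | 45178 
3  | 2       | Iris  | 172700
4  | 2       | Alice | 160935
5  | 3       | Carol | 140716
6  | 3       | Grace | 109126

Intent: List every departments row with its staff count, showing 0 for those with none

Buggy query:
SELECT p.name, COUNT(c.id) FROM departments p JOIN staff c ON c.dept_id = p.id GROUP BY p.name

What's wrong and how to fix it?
Bug: An inner join excludes parents with zero children

Fix: Use LEFT JOIN so parents without children still appear (COUNT(c.id) gives 0)

Corrected query:
SELECT p.name, COUNT(c.id) FROM departments p LEFT JOIN staff c ON c.dept_id = p.id GROUP BY p.name

Result:
name        | COUNT(c.id)
------------+------------
Engineering | 3          
HR          | 0          
Sales       | 3          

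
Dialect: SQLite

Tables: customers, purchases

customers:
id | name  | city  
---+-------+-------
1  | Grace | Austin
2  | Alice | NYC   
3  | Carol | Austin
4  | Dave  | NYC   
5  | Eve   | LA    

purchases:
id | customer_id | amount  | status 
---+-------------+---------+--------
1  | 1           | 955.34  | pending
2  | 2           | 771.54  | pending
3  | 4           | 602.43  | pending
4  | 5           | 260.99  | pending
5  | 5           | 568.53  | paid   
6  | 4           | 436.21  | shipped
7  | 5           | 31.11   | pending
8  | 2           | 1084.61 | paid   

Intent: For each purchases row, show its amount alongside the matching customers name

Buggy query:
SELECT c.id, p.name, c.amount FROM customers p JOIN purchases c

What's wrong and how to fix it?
Bug: JOIN with no ON clause produces a cartesian product; every purchases row pairs with every customers row

Fix: Specify the join condition linking the foreign key to the parent id

Corrected query:
SELECT c.id, p.name, c.amount FROM customers p JOIN purchases c ON c.customer_id = p.id

Result:
id | name  | amount 
---+-------+--------
1  | Grace | 955.34 
2  | Alice | 771.54 
3  | Dave  | 602.43 
4  | Eve   | 260.99 
5  | Eve   | 568.53 
6  | Dave  | 436.21 
7  | Eve   | 31.11  
8  | Alice | 1084.61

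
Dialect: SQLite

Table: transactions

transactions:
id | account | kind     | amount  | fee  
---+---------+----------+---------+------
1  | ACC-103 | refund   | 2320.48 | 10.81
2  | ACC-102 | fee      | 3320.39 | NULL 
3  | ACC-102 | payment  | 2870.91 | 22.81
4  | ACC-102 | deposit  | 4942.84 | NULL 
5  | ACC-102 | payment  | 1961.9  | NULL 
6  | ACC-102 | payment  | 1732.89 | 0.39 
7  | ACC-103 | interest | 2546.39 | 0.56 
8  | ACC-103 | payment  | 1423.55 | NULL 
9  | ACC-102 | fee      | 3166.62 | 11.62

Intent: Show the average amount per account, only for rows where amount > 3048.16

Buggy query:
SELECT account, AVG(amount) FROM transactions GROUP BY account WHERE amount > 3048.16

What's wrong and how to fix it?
Bug: Row-level WHERE must come before GROUP BY in the clause order

Fix: Move the WHERE clause before GROUP BY

Corrected query:
SELECT account, AVG(amount) FROM transactions WHERE amount > 3048.16 GROUP BY account

Result:
account | AVG(amount)
--------+------------
ACC-102 | 3809.95    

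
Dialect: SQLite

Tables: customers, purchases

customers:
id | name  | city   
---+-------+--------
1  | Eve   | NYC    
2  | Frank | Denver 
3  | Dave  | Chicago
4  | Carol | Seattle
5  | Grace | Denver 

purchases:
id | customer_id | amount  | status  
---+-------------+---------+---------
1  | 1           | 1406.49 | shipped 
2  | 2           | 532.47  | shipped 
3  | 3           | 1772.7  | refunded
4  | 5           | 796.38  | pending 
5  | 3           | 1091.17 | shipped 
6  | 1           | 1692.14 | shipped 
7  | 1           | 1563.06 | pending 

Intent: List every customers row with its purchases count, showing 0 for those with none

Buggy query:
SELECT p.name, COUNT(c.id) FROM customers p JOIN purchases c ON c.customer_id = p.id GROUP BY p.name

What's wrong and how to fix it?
Bug: INNER JOIN drops customers rows that have no matching purchases rows

Fix: Switch to LEFT JOIN to retain unmatched parent rows

Corrected query:
SELECT p.name, COUNT(c.id) FROM customers p LEFT JOIN purchases c ON c.customer_id = p.id GROUP BY p.name

Result:
name  | COUNT(c.id)
------+------------
Carol | 0          
Dave  | 2          
Eve   | 3          
Frank | 1          
Grace | 1          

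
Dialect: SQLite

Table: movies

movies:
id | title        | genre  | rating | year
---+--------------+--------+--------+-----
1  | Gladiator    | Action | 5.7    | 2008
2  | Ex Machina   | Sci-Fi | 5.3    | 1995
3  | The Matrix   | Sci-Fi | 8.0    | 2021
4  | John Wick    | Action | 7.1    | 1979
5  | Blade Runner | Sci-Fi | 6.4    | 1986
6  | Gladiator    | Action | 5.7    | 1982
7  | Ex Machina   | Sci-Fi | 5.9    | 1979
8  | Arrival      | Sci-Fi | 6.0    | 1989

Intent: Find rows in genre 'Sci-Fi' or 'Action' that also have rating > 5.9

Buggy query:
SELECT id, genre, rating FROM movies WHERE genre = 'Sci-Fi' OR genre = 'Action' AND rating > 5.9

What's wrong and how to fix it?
Bug: AND binds tighter than OR, so this parses as genre = 'Sci-Fi' OR (genre = 'Action' AND rating > 5.9)

Fix: Group the OR with parentheses (or use IN), then AND the threshold

Corrected query:
SELECT id, genre, rating FROM movies WHERE (genre = 'Sci-Fi' OR genre = 'Action') AND rating > 5.9

Result:
id | genre  | rating
---+--------+-------
3  | Sci-Fi | 8     
4  | Action | 7.1   
5  | Sci-Fi | 6.4   
8  | Sci-Fi | 6     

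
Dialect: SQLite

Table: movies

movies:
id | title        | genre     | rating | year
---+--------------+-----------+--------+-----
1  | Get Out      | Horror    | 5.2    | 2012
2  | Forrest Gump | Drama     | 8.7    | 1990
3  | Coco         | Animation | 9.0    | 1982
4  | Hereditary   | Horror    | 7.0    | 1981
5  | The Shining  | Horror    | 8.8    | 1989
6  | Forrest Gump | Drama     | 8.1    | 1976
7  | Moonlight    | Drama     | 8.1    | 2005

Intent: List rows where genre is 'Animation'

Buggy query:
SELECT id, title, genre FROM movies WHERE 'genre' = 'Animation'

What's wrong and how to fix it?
Bug: 'genre' in single quotes is a string literal, not the column; the comparison is literal-vs-literal and never true

Fix: Remove the quotes around the column name (or use double quotes for an identifier)

Corrected query:
SELECT id, title, genre FROM movies WHERE genre = 'Animation'

Result:
id | title | genre    
---+-------+----------
3  | Coco  | Animation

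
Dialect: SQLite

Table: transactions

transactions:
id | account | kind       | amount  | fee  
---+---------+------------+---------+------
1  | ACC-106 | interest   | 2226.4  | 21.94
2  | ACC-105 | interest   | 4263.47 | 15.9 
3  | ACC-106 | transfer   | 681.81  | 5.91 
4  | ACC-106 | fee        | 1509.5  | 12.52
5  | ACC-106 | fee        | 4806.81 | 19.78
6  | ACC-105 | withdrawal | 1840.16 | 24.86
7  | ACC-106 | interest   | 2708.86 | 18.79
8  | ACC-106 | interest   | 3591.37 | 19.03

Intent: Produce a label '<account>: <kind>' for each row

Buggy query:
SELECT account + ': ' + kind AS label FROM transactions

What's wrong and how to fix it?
Bug: '+' is numeric addition; on text columns SQLite converts them to 0 instead of concatenating

Fix: Replace + with || to concatenate text

Corrected query:
SELECT account || ': ' || kind AS label FROM transactions

Result:
label              
-------------------
ACC-106: interest  
ACC-105: interest  
ACC-106: transfer  
ACC-106: fee       
ACC-106: fee       
ACC-105: withdrawal
ACC-106: interest  
ACC-106: interest  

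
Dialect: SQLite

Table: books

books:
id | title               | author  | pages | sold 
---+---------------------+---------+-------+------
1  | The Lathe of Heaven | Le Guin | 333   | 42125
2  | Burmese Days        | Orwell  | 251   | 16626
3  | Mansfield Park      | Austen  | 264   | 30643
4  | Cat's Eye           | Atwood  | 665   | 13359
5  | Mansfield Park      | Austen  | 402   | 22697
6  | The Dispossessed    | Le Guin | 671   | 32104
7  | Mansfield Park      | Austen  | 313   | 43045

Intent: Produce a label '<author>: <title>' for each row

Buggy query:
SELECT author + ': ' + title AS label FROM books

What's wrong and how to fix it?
Bug: '+' is numeric addition; on text columns SQLite converts them to 0 instead of concatenating

Fix: Replace + with || to concatenate text

Corrected query:
SELECT author || ': ' || title AS label FROM books

Result:
label                       
----------------------------
Le Guin: The Lathe of Heaven
Orwell: Burmese Days        
Austen: Mansfield Park      
Atwood: Cat's Eye           
Austen: Mansfield Park      
Le Guin: The Dispossessed   
Austen: Mansfield Park      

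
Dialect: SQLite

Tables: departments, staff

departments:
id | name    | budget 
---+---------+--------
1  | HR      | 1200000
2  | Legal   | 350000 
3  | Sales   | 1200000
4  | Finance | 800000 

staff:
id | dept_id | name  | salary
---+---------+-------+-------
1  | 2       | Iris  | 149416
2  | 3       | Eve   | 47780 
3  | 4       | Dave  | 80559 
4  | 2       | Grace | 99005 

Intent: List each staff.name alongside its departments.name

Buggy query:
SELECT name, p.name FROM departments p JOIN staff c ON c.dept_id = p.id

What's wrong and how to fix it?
Bug: Both tables have a 'name' column; the unqualified reference is ambiguous

Fix: Prefix ambiguous columns with the table alias

Corrected query:
SELECT c.name, p.name FROM departments p JOIN staff c ON c.dept_id = p.id

Result:
name  | name   
------+--------
Iris  | Legal  
Eve   | Sales  
Dave  | Finance
Grace | Legal  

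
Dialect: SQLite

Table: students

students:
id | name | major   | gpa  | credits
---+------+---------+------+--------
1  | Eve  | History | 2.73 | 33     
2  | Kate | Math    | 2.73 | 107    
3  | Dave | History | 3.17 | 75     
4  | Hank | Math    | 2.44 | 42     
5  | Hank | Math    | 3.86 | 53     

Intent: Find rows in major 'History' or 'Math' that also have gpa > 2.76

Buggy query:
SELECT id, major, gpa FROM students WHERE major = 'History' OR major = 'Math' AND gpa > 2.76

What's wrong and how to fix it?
Bug: AND binds tighter than OR, so this parses as major = 'History' OR (major = 'Math' AND gpa > 2.76)

Fix: Group the OR with parentheses (or use IN), then AND the threshold

Corrected query:
SELECT id, major, gpa FROM students WHERE (major = 'History' OR major = 'Math') AND gpa > 2.76

Result:
id | major   | gpa 
---+---------+-----
3  | History | 3.17
5  | Math    | 3.86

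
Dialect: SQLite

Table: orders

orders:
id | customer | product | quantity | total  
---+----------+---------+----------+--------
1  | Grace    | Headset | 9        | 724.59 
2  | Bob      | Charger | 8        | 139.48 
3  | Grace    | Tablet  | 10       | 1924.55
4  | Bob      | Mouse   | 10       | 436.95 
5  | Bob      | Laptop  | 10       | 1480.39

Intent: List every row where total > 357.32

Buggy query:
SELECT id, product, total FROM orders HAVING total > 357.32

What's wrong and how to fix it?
Bug: HAVING filters the output of aggregation, but this query has no GROUP BY and no aggregate functions, so SQLite rejects it (HAVING clause on a non-aggregate query); the condition here is per row

Fix: Use WHERE for row-level filtering

Corrected query:
SELECT id, product, total FROM orders WHERE total > 357.32

Result:
id | product | total  
---+---------+--------
1  | Headset | 724.59 
3  | Tablet  | 1924.55
4  | Mouse   | 436.95 
5  | Laptop  | 1480.39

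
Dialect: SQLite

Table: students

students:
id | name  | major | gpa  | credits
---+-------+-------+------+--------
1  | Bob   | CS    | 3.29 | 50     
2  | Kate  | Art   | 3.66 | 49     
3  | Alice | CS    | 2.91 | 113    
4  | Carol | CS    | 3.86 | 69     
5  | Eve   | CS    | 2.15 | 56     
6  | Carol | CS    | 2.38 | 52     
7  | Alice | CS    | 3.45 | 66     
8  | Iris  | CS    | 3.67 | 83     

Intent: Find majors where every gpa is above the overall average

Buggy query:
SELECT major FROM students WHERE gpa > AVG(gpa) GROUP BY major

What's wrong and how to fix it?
Bug: WHERE evaluates per row before aggregation, so AVG() is unavailable

Fix: Compute the overall average in a scalar subquery and compare each group's MIN against it in HAVING

Corrected query:
SELECT major FROM students GROUP BY major HAVING MIN(gpa) > (SELECT AVG(gpa) FROM students)

Result:
major
-----
Art  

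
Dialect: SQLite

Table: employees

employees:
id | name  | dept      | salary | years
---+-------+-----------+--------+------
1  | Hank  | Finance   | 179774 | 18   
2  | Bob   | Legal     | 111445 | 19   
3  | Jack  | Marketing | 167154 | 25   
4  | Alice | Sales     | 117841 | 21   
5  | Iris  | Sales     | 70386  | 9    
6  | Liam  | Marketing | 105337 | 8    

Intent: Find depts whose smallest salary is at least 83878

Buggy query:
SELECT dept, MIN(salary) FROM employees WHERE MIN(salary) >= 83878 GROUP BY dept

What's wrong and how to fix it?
Bug: MIN() in WHERE is a misuse of aggregate

Fix: Use HAVING for the per-group MIN condition

Corrected query:
SELECT dept, MIN(salary) FROM employees GROUP BY dept HAVING MIN(salary) >= 83878

Result:
dept      | MIN(salary)
----------+------------
Finance   | 179774     
Legal     | 111445     
Marketing | 105337     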